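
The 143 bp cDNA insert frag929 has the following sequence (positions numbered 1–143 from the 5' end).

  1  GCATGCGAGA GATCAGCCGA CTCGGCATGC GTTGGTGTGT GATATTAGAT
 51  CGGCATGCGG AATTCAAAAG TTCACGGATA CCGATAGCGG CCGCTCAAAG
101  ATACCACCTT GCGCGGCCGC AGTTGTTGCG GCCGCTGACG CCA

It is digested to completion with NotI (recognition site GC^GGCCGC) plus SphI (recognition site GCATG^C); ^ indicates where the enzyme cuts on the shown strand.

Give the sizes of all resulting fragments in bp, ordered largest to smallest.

NotI sites (GCGGCCGC) start at positions 87, 113, 128.
NotI cuts after base 2 of each site, so after positions 88, 114, 129.
SphI sites (GCATGC) start at positions 1, 25, 53.
SphI cuts after base 5 of each site (before the last base), so after positions 5, 29, 57.
Combined cut positions: 5, 29, 57, 88, 114, 129.
Linear molecule, 6 cuts → 7 fragments:
  1–5 → 5 bp
  6–29 → 24 bp
  30–57 → 28 bp
  58–88 → 31 bp
  89–114 → 26 bp
  115–129 → 15 bp
  130–143 → 14 bp
Sorted largest to smallest: 31, 28, 26, 24, 15, 14, 5 bp.

31, 28, 26, 24, 15, 14, 5 bp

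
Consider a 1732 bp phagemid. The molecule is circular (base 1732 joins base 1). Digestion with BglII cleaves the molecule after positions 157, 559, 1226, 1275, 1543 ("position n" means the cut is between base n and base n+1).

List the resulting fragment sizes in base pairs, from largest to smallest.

667, 402, 346, 268, 49 bp

Circular molecule, 5 cuts → 5 fragments:
  559 − 157 = 402 bp
  1226 − 559 = 667 bp
  1275 − 1226 = 49 bp
  1543 − 1275 = 268 bp
  wrap: 1732 − 1543 + 157 = 346 bp
Sorted largest to smallest: 667, 402, 346, 268, 49 bp.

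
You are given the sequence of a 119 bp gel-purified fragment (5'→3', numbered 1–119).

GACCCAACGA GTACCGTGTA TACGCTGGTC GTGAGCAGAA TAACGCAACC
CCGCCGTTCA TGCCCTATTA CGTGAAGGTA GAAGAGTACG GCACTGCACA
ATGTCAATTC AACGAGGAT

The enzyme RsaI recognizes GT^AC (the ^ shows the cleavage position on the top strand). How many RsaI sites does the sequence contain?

GTAC occurs starting at positions 11, 86.
RsaI cuts at 2 sites.

2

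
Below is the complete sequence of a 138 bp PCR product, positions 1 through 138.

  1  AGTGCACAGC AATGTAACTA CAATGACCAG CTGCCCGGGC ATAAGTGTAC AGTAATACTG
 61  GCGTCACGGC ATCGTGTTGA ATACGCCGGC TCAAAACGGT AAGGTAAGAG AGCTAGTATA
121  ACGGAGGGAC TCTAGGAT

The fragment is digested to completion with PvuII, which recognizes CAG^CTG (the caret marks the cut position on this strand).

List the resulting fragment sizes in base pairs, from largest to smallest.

The PvuII site (CAGCTG) starts at position 28.
PvuII cuts after base 3 of each site, so after position 30.
Linear molecule, 1 cut → 2 fragments:
  1–30 → 30 bp
  31–138 → 108 bp
Sorted largest to smallest: 108, 30 bp.

108, 30 bp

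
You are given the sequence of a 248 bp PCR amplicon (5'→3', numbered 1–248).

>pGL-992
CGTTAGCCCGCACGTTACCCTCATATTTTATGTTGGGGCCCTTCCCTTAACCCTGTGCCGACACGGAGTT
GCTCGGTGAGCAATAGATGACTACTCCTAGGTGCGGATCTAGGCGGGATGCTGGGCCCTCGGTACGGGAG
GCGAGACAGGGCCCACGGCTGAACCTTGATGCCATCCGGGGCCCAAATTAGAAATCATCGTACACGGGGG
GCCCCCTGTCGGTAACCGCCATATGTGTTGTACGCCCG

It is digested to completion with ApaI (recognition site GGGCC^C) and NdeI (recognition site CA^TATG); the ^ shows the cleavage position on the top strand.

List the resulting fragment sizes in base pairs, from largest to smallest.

ApaI sites (GGGCCC) start at positions 36, 123, 149, 179, 209.
ApaI cuts after base 5 of each site (before the last base), so after positions 40, 127, 153, 183, 213.
The NdeI site (CATATG) starts at position 230.
NdeI cuts after base 2 of each site, so after position 231.
Combined cut positions: 40, 127, 153, 183, 213, 231.
Linear molecule, 6 cuts → 7 fragments:
  1–40 → 40 bp
  41–127 → 87 bp
  128–153 → 26 bp
  154–183 → 30 bp
  184–213 → 30 bp
  214–231 → 18 bp
  232–248 → 17 bp
Sorted largest to smallest: 87, 40, 30, 30, 26, 18, 17 bp.

87, 40, 30, 30, 26, 18, 17 bp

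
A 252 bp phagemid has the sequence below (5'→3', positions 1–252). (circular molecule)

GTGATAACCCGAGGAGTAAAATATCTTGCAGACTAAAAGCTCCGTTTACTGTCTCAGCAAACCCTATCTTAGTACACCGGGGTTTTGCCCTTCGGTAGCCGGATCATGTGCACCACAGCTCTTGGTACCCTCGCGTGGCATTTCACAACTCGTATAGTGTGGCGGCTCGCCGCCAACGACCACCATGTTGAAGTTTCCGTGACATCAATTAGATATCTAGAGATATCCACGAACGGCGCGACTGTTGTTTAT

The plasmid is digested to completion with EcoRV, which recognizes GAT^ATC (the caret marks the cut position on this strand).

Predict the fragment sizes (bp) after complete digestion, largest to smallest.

242, 10 bp

EcoRV sites (GATATC) start at positions 212, 222.
EcoRV cuts after base 3 of each site, so after positions 214, 224.
Circular molecule, 2 cuts → 2 fragments:
  215–224 → 10 bp
  225–252 then 1–214 → 28 + 214 = 242 bp
Sorted largest to smallest: 242, 10 bp.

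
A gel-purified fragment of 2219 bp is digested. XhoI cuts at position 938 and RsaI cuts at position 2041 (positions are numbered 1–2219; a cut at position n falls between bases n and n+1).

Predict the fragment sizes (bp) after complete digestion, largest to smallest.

1103, 938, 178 bp

Combined cut positions (sorted): 938, 2041.
Linear molecule, 2 cuts → 3 fragments:
  938 − 0 = 938 bp
  2041 − 938 = 1103 bp
  2219 − 2041 = 178 bp
Sorted largest to smallest: 1103, 938, 178 bp.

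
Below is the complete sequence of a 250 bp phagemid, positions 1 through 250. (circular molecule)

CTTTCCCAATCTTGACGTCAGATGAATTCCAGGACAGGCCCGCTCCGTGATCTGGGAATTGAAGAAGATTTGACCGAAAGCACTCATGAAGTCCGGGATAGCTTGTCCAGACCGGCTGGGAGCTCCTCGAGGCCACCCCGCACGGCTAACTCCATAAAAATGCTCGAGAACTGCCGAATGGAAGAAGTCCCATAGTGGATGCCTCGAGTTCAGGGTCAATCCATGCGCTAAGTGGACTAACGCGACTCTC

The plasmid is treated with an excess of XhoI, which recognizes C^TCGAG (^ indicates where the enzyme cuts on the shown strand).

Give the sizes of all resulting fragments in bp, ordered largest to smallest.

173, 40, 37 bp

XhoI sites (CTCGAG) start at positions 126, 163, 203.
XhoI cuts after the first base of each site, so after positions 126, 163, 203.
Circular molecule, 3 cuts → 3 fragments:
  127–163 → 37 bp
  164–203 → 40 bp
  204–250 then 1–126 → 47 + 126 = 173 bp
Sorted largest to smallest: 173, 40, 37 bp.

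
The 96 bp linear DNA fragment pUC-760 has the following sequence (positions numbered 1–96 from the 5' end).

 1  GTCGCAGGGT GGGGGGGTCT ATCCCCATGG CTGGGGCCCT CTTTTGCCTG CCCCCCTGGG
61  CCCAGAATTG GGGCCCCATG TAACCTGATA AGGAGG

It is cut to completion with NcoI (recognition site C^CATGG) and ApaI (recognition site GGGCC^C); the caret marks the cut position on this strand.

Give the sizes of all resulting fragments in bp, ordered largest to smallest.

25, 24, 21, 13, 13 bp

The NcoI site (CCATGG) starts at position 25.
NcoI cuts after the first base of each site, so after position 25.
ApaI sites (GGGCCC) start at positions 34, 58, 71.
ApaI cuts after base 5 of each site (before the last base), so after positions 38, 62, 75.
Combined cut positions: 25, 38, 62, 75.
Linear molecule, 4 cuts → 5 fragments:
  1–25 → 25 bp
  26–38 → 13 bp
  39–62 → 24 bp
  63–75 → 13 bp
  76–96 → 21 bp
Sorted largest to smallest: 25, 24, 21, 13, 13 bp.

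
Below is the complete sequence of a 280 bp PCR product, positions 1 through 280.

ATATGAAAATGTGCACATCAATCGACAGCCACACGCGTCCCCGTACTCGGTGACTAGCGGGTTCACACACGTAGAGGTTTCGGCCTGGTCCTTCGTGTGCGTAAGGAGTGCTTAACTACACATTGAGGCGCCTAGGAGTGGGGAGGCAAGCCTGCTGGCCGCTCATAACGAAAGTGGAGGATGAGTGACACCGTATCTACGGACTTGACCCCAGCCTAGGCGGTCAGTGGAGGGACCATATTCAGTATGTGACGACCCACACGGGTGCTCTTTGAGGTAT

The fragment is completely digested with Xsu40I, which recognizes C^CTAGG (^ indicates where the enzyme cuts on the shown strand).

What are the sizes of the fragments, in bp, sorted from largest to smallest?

131, 84, 65 bp

Xsu40I sites (CCTAGG) start at positions 131, 215.
Xsu40I cuts after the first base of each site, so after positions 131, 215.
Linear molecule, 2 cuts → 3 fragments:
  1–131 → 131 bp
  132–215 → 84 bp
  216–280 → 65 bp
Sorted largest to smallest: 131, 84, 65 bp.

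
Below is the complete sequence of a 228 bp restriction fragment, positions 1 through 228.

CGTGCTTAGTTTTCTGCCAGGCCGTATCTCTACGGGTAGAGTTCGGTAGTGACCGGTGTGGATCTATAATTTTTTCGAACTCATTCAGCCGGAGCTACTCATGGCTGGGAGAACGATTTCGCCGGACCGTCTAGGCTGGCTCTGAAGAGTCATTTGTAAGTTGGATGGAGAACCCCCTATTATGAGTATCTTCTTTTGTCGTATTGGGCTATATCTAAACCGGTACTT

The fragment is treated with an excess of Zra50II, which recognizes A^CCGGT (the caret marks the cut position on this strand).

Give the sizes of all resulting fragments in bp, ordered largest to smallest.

167, 52, 9 bp

Zra50II sites (ACCGGT) start at positions 52, 219.
Zra50II cuts after the first base of each site, so after positions 52, 219.
Linear molecule, 2 cuts → 3 fragments:
  1–52 → 52 bp
  53–219 → 167 bp
  220–228 → 9 bp
Sorted largest to smallest: 167, 52, 9 bp.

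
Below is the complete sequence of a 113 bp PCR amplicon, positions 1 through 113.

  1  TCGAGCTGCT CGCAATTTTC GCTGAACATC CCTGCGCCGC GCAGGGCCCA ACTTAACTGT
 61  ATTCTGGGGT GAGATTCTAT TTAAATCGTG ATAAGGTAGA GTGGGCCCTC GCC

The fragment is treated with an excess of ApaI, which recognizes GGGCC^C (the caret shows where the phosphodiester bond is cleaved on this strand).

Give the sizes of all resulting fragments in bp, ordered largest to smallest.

ApaI sites (GGGCCC) start at positions 44, 103.
ApaI cuts after base 5 of each site (before the last base), so after positions 48, 107.
Linear molecule, 2 cuts → 3 fragments:
  1–48 → 48 bp
  49–107 → 59 bp
  108–113 → 6 bp
Sorted largest to smallest: 59, 48, 6 bp.

59, 48, 6 bp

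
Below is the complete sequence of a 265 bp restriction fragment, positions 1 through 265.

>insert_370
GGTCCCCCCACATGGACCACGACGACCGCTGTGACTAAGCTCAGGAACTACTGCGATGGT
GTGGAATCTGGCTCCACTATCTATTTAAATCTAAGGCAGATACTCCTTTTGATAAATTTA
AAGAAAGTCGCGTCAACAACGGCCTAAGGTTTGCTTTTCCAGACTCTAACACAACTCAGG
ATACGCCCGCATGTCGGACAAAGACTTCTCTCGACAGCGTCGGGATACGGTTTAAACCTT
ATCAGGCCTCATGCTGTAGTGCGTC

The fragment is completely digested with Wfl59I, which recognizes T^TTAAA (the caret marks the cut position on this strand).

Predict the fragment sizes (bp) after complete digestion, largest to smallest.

114, 84, 34, 33 bp

Wfl59I sites (TTTAAA) start at positions 84, 117, 231.
Wfl59I cuts after the first base of each site, so after positions 84, 117, 231.
Linear molecule, 3 cuts → 4 fragments:
  1–84 → 84 bp
  85–117 → 33 bp
  118–231 → 114 bp
  232–265 → 34 bp
Sorted largest to smallest: 114, 84, 34, 33 bp.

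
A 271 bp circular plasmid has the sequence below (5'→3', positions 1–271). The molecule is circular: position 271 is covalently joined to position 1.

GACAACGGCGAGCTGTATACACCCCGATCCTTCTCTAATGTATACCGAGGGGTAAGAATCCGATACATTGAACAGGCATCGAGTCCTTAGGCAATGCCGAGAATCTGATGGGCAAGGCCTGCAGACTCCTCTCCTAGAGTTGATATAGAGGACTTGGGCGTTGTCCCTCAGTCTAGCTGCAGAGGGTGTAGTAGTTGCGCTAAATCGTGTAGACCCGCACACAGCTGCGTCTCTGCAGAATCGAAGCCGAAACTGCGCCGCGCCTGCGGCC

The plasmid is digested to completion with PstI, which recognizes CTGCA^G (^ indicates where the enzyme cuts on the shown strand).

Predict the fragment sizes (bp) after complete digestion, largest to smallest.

PstI sites (CTGCAG) start at positions 119, 177, 233.
PstI cuts after base 5 of each site (before the last base), so after positions 123, 181, 237.
Circular molecule, 3 cuts → 3 fragments:
  124–181 → 58 bp
  182–237 → 56 bp
  238–271 then 1–123 → 34 + 123 = 157 bp
Sorted largest to smallest: 157, 58, 56 bp.

157, 58, 56 bp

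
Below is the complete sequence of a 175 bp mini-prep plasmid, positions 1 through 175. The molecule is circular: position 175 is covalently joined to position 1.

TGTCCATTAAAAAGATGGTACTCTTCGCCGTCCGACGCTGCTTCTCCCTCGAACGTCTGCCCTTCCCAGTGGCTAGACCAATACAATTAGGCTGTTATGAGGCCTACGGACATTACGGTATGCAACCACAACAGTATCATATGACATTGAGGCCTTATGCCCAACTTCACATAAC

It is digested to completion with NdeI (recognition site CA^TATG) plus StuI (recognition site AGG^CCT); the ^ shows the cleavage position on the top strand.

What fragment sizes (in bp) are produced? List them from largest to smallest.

The NdeI site (CATATG) starts at position 138.
NdeI cuts after base 2 of each site, so after position 139.
StuI sites (AGGCCT) start at positions 100, 150.
StuI cuts after base 3 of each site, so after positions 102, 152.
Combined cut positions: 102, 139, 152.
Circular molecule, 3 cuts → 3 fragments:
  103–139 → 37 bp
  140–152 → 13 bp
  153–175 then 1–102 → 23 + 102 = 125 bp
Sorted largest to smallest: 125, 37, 13 bp.

125, 37, 13 bp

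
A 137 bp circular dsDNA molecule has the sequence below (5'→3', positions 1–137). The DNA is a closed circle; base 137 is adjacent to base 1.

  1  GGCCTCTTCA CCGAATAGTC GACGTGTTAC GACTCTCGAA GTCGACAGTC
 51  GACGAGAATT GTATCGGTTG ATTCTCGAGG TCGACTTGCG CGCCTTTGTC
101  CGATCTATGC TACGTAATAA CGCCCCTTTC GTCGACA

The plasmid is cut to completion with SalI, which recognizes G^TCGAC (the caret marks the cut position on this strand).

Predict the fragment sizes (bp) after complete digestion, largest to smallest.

51, 32, 24, 23, 7 bp

SalI sites (GTCGAC) start at positions 18, 41, 48, 80, 131.
SalI cuts after the first base of each site, so after positions 18, 41, 48, 80, 131.
Circular molecule, 5 cuts → 5 fragments:
  19–41 → 23 bp
  42–48 → 7 bp
  49–80 → 32 bp
  81–131 → 51 bp
  132–137 then 1–18 → 6 + 18 = 24 bp
Sorted largest to smallest: 51, 32, 24, 23, 7 bp.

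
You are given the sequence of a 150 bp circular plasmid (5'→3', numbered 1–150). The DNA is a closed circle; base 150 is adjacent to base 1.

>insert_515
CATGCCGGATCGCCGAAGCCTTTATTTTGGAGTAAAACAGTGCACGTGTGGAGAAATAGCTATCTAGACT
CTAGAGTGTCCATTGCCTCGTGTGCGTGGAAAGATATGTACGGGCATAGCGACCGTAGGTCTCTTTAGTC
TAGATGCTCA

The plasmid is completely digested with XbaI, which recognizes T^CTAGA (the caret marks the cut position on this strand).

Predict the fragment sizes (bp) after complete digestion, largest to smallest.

XbaI sites (TCTAGA) start at positions 63, 70, 139.
XbaI cuts after the first base of each site, so after positions 63, 70, 139.
Circular molecule, 3 cuts → 3 fragments:
  64–70 → 7 bp
  71–139 → 69 bp
  140–150 then 1–63 → 11 + 63 = 74 bp
Sorted largest to smallest: 74, 69, 7 bp.

74, 69, 7 bp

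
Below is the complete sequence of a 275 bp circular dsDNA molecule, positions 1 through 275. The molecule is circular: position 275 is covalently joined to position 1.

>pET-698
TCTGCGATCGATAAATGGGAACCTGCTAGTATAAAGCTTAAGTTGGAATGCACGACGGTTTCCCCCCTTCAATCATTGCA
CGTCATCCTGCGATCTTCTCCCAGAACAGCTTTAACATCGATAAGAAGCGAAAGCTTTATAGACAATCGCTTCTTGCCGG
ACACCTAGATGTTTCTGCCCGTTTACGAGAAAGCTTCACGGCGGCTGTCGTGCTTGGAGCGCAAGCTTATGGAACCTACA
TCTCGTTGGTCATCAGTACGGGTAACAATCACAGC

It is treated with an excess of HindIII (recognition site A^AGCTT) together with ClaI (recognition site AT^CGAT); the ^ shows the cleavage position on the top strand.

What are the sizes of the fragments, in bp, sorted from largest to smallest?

84, 60, 59, 32, 26, 14 bp

HindIII sites (AAGCTT) start at positions 34, 132, 191, 223.
HindIII cuts after the first base of each site, so after positions 34, 132, 191, 223.
ClaI sites (ATCGAT) start at positions 7, 117.
ClaI cuts after base 2 of each site, so after positions 8, 118.
Combined cut positions: 8, 34, 118, 132, 191, 223.
Circular molecule, 6 cuts → 6 fragments:
  9–34 → 26 bp
  35–118 → 84 bp
  119–132 → 14 bp
  133–191 → 59 bp
  192–223 → 32 bp
  224–275 then 1–8 → 52 + 8 = 60 bp
Sorted largest to smallest: 84, 60, 59, 32, 26, 14 bp.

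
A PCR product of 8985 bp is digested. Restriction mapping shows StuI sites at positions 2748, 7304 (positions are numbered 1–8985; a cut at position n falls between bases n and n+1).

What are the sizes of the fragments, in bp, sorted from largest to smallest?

4556, 2748, 1681 bp

Linear molecule, 2 cuts → 3 fragments:
  2748 − 0 = 2748 bp
  7304 − 2748 = 4556 bp
  8985 − 7304 = 1681 bp
Sorted largest to smallest: 4556, 2748, 1681 bp.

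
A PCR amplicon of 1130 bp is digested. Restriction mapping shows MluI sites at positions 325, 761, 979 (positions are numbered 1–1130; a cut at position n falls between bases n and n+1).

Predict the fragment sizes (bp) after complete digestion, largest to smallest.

436, 325, 218, 151 bp

Linear molecule, 3 cuts → 4 fragments:
  325 − 0 = 325 bp
  761 − 325 = 436 bp
  979 − 761 = 218 bp
  1130 − 979 = 151 bp
Sorted largest to smallest: 436, 325, 218, 151 bp.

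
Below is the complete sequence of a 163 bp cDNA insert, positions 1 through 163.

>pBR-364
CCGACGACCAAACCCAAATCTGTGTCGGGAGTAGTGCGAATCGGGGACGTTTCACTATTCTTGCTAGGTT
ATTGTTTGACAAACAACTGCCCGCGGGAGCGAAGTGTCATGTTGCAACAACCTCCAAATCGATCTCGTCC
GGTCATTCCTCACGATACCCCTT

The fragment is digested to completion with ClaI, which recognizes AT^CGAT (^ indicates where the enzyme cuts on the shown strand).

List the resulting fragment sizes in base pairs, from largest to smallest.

The ClaI site (ATCGAT) starts at position 128.
ClaI cuts after base 2 of each site, so after position 129.
Linear molecule, 1 cut → 2 fragments:
  1–129 → 129 bp
  130–163 → 34 bp
Sorted largest to smallest: 129, 34 bp.

129, 34 bp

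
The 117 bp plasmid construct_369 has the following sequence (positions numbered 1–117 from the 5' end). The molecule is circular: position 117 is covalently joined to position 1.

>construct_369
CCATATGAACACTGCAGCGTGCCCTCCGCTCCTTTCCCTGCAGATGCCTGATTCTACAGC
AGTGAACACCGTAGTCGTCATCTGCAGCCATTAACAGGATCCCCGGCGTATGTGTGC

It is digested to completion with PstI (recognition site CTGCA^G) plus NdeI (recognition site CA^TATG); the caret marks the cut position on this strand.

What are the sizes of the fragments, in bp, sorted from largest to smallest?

PstI sites (CTGCAG) start at positions 12, 38, 82.
PstI cuts after base 5 of each site (before the last base), so after positions 16, 42, 86.
The NdeI site (CATATG) starts at position 2.
NdeI cuts after base 2 of each site, so after position 3.
Combined cut positions: 3, 16, 42, 86.
Circular molecule, 4 cuts → 4 fragments:
  4–16 → 13 bp
  17–42 → 26 bp
  43–86 → 44 bp
  87–117 then 1–3 → 31 + 3 = 34 bp
Sorted largest to smallest: 44, 34, 26, 13 bp.

44, 34, 26, 13 bp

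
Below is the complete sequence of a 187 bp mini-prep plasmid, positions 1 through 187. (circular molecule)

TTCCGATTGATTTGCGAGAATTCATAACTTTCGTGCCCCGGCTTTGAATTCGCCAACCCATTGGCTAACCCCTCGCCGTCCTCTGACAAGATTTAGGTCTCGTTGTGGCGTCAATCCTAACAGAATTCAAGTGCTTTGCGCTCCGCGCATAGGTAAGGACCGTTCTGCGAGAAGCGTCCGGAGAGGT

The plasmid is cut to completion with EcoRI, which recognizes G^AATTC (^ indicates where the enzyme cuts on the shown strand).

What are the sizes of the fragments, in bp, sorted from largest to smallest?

EcoRI sites (GAATTC) start at positions 18, 46, 123.
EcoRI cuts after the first base of each site, so after positions 18, 46, 123.
Circular molecule, 3 cuts → 3 fragments:
  19–46 → 28 bp
  47–123 → 77 bp
  124–187 then 1–18 → 64 + 18 = 82 bp
Sorted largest to smallest: 82, 77, 28 bp.

82, 77, 28 bp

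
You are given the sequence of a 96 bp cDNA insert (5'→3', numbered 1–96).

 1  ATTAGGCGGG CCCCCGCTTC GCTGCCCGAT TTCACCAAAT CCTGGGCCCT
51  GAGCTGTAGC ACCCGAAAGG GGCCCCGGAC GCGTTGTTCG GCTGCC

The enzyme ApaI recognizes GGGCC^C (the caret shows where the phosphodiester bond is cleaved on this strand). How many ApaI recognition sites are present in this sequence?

3

GGGCCC occurs starting at positions 8, 44, 70.
ApaI cuts at 3 sites.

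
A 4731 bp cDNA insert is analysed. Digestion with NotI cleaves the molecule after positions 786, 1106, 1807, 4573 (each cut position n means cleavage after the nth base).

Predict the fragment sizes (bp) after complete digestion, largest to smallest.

2766, 786, 701, 320, 158 bp

Linear molecule, 4 cuts → 5 fragments:
  786 − 0 = 786 bp
  1106 − 786 = 320 bp
  1807 − 1106 = 701 bp
  4573 − 1807 = 2766 bp
  4731 − 4573 = 158 bp
Sorted largest to smallest: 2766, 786, 701, 320, 158 bp.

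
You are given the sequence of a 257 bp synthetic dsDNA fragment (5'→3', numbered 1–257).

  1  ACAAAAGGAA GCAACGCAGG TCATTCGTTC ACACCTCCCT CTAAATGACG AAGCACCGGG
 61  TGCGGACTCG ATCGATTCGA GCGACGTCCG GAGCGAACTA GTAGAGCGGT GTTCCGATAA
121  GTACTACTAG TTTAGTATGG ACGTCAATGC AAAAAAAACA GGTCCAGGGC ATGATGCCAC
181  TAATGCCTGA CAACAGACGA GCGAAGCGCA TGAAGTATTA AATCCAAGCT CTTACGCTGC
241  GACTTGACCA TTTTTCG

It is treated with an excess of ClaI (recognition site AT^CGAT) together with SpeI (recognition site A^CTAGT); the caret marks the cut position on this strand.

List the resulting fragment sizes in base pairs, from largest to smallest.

The ClaI site (ATCGAT) starts at position 71.
ClaI cuts after base 2 of each site, so after position 72.
SpeI sites (ACTAGT) start at positions 97, 126.
SpeI cuts after the first base of each site, so after positions 97, 126.
Combined cut positions: 72, 97, 126.
Linear molecule, 3 cuts → 4 fragments:
  1–72 → 72 bp
  73–97 → 25 bp
  98–126 → 29 bp
  127–257 → 131 bp
Sorted largest to smallest: 131, 72, 29, 25 bp.

131, 72, 29, 25 bp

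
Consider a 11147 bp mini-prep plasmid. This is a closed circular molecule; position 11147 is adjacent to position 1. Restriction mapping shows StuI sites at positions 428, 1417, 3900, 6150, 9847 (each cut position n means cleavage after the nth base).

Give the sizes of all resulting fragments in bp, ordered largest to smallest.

Circular molecule, 5 cuts → 5 fragments:
  1417 − 428 = 989 bp
  3900 − 1417 = 2483 bp
  6150 − 3900 = 2250 bp
  9847 − 6150 = 3697 bp
  wrap: 11147 − 9847 + 428 = 1728 bp
Sorted largest to smallest: 3697, 2483, 2250, 1728, 989 bp.

3697, 2483, 2250, 1728, 989 bp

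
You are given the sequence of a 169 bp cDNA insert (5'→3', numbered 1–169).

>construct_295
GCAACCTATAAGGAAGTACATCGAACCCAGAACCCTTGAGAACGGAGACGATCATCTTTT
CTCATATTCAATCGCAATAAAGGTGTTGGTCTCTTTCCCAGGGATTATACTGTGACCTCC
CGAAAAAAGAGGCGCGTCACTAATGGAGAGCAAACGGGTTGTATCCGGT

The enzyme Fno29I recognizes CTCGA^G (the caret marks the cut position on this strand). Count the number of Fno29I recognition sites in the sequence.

0

No occurrence of CTCGAG is present in the sequence.
Fno29I does not cut: 0 sites.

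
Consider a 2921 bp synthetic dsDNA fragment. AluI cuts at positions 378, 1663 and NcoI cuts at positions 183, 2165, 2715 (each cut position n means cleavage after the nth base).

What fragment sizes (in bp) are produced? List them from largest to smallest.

Combined cut positions (sorted): 183, 378, 1663, 2165, 2715.
Linear molecule, 5 cuts → 6 fragments:
  183 − 0 = 183 bp
  378 − 183 = 195 bp
  1663 − 378 = 1285 bp
  2165 − 1663 = 502 bp
  2715 − 2165 = 550 bp
  2921 − 2715 = 206 bp
Sorted largest to smallest: 1285, 550, 502, 206, 195, 183 bp.

1285, 550, 502, 206, 195, 183 bp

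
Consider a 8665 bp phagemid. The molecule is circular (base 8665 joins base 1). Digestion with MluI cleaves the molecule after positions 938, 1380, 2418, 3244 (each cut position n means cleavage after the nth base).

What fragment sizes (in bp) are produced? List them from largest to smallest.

6359, 1038, 826, 442 bp

Circular molecule, 4 cuts → 4 fragments:
  1380 − 938 = 442 bp
  2418 − 1380 = 1038 bp
  3244 − 2418 = 826 bp
  wrap: 8665 − 3244 + 938 = 6359 bp
Sorted largest to smallest: 6359, 1038, 826, 442 bp.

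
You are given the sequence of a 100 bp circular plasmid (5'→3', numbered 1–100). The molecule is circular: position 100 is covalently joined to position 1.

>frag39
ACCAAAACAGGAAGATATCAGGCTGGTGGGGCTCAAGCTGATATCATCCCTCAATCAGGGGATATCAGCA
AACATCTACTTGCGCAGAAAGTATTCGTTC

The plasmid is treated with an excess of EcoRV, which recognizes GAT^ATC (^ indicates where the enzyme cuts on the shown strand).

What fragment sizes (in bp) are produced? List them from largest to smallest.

53, 26, 21 bp

EcoRV sites (GATATC) start at positions 14, 40, 61.
EcoRV cuts after base 3 of each site, so after positions 16, 42, 63.
Circular molecule, 3 cuts → 3 fragments:
  17–42 → 26 bp
  43–63 → 21 bp
  64–100 then 1–16 → 37 + 16 = 53 bp
Sorted largest to smallest: 53, 26, 21 bp.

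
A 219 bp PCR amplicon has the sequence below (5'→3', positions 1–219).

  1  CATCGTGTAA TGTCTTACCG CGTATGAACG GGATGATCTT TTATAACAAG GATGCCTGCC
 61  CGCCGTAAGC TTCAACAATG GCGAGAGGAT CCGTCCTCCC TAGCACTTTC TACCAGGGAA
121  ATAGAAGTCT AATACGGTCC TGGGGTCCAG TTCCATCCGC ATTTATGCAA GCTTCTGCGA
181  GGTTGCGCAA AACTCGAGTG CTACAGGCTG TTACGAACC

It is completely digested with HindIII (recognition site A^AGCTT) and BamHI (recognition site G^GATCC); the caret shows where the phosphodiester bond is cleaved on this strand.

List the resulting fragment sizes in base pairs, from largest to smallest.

HindIII sites (AAGCTT) start at positions 67, 169.
HindIII cuts after the first base of each site, so after positions 67, 169.
The BamHI site (GGATCC) starts at position 87.
BamHI cuts after the first base of each site, so after position 87.
Combined cut positions: 67, 87, 169.
Linear molecule, 3 cuts → 4 fragments:
  1–67 → 67 bp
  68–87 → 20 bp
  88–169 → 82 bp
  170–219 → 50 bp
Sorted largest to smallest: 82, 67, 50, 20 bp.

82, 67, 50, 20 bp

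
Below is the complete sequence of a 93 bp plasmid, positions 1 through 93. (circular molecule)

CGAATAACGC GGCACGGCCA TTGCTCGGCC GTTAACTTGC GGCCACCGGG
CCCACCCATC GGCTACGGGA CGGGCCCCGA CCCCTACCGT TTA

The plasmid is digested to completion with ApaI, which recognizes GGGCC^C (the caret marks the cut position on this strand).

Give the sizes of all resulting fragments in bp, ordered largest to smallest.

69, 24 bp

ApaI sites (GGGCCC) start at positions 48, 72.
ApaI cuts after base 5 of each site (before the last base), so after positions 52, 76.
Circular molecule, 2 cuts → 2 fragments:
  53–76 → 24 bp
  77–93 then 1–52 → 17 + 52 = 69 bp
Sorted largest to smallest: 69, 24 bp.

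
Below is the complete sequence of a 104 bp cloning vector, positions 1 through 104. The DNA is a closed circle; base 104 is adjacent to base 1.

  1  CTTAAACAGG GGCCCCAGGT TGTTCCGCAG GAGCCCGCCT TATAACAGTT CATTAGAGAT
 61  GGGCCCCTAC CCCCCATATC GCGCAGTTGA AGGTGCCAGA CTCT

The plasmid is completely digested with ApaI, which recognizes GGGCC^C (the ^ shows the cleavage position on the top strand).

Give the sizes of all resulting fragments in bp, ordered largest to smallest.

ApaI sites (GGGCCC) start at positions 10, 61.
ApaI cuts after base 5 of each site (before the last base), so after positions 14, 65.
Circular molecule, 2 cuts → 2 fragments:
  15–65 → 51 bp
  66–104 then 1–14 → 39 + 14 = 53 bp
Sorted largest to smallest: 53, 51 bp.

53, 51 bp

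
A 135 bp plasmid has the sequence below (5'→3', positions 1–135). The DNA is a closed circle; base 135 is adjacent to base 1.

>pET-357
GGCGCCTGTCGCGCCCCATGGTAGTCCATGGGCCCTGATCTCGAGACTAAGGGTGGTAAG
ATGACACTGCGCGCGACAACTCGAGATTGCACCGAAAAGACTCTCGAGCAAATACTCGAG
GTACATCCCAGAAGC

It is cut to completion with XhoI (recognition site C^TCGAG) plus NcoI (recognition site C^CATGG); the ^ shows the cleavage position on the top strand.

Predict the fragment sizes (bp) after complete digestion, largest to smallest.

40, 36, 23, 14, 12, 10 bp

XhoI sites (CTCGAG) start at positions 40, 80, 103, 115.
XhoI cuts after the first base of each site, so after positions 40, 80, 103, 115.
NcoI sites (CCATGG) start at positions 16, 26.
NcoI cuts after the first base of each site, so after positions 16, 26.
Combined cut positions: 16, 26, 40, 80, 103, 115.
Circular molecule, 6 cuts → 6 fragments:
  17–26 → 10 bp
  27–40 → 14 bp
  41–80 → 40 bp
  81–103 → 23 bp
  104–115 → 12 bp
  116–135 then 1–16 → 20 + 16 = 36 bp
Sorted largest to smallest: 40, 36, 23, 14, 12, 10 bp.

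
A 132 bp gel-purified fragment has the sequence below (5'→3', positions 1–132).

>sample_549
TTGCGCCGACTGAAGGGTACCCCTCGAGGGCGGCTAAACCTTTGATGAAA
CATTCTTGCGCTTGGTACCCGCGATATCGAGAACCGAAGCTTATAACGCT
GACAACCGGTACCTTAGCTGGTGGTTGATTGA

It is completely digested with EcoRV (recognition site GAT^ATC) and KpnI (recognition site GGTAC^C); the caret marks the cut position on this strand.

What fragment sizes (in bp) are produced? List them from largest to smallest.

The EcoRV site (GATATC) starts at position 73.
EcoRV cuts after base 3 of each site, so after position 75.
KpnI sites (GGTACC) start at positions 16, 64, 108.
KpnI cuts after base 5 of each site (before the last base), so after positions 20, 68, 112.
Combined cut positions: 20, 68, 75, 112.
Linear molecule, 4 cuts → 5 fragments:
  1–20 → 20 bp
  21–68 → 48 bp
  69–75 → 7 bp
  76–112 → 37 bp
  113–132 → 20 bp
Sorted largest to smallest: 48, 37, 20, 20, 7 bp.

48, 37, 20, 20, 7 bp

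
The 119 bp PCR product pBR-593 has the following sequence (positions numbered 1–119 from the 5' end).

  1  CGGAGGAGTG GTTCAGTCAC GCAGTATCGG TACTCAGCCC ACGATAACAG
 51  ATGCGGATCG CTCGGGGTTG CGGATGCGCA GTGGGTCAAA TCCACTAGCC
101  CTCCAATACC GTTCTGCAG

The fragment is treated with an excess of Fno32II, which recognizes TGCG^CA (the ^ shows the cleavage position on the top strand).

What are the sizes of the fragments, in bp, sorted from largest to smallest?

The Fno32II site (TGCGCA) starts at position 75.
Fno32II cuts after base 4 of each site, so after position 78.
Linear molecule, 1 cut → 2 fragments:
  1–78 → 78 bp
  79–119 → 41 bp
Sorted largest to smallest: 78, 41 bp.

78, 41 bp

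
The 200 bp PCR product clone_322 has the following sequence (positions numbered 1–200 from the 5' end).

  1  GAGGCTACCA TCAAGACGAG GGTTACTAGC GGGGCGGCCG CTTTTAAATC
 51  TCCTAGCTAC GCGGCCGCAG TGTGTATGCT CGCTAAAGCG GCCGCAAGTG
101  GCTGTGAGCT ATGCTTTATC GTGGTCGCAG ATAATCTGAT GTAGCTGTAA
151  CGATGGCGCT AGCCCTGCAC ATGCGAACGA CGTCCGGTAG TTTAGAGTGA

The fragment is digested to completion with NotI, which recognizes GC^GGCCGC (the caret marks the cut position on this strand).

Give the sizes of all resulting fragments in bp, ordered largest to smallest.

NotI sites (GCGGCCGC) start at positions 34, 61, 88.
NotI cuts after base 2 of each site, so after positions 35, 62, 89.
Linear molecule, 3 cuts → 4 fragments:
  1–35 → 35 bp
  36–62 → 27 bp
  63–89 → 27 bp
  90–200 → 111 bp
Sorted largest to smallest: 111, 35, 27, 27 bp.

111, 35, 27, 27 bp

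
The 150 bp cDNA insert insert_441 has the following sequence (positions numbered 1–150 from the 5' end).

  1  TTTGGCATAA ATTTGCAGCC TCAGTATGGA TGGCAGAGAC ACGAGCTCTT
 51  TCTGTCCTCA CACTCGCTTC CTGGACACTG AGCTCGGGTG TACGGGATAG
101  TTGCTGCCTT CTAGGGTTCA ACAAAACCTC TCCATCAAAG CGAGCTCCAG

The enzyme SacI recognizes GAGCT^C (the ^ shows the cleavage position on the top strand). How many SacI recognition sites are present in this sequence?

GAGCTC occurs starting at positions 43, 80, 142.
SacI cuts at 3 sites.

3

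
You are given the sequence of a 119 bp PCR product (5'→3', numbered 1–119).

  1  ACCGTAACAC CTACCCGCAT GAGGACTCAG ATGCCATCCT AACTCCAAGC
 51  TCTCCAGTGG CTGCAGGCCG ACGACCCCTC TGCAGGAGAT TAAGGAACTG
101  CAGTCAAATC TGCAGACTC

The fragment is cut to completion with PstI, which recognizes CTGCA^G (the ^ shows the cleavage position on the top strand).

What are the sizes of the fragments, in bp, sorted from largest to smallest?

65, 19, 18, 12, 5 bp

PstI sites (CTGCAG) start at positions 61, 80, 98, 110.
PstI cuts after base 5 of each site (before the last base), so after positions 65, 84, 102, 114.
Linear molecule, 4 cuts → 5 fragments:
  1–65 → 65 bp
  66–84 → 19 bp
  85–102 → 18 bp
  103–114 → 12 bp
  115–119 → 5 bp
Sorted largest to smallest: 65, 19, 18, 12, 5 bp.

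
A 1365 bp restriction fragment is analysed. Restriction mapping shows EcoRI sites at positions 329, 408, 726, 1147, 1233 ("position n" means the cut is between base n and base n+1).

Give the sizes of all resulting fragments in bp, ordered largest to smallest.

421, 329, 318, 132, 86, 79 bp

Linear molecule, 5 cuts → 6 fragments:
  329 − 0 = 329 bp
  408 − 329 = 79 bp
  726 − 408 = 318 bp
  1147 − 726 = 421 bp
  1233 − 1147 = 86 bp
  1365 − 1233 = 132 bp
Sorted largest to smallest: 421, 329, 318, 132, 86, 79 bp.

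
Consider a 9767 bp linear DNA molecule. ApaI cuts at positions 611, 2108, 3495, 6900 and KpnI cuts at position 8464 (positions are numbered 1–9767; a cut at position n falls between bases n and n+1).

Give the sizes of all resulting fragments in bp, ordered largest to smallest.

3405, 1564, 1497, 1387, 1303, 611 bp

Combined cut positions (sorted): 611, 2108, 3495, 6900, 8464.
Linear molecule, 5 cuts → 6 fragments:
  611 − 0 = 611 bp
  2108 − 611 = 1497 bp
  3495 − 2108 = 1387 bp
  6900 − 3495 = 3405 bp
  8464 − 6900 = 1564 bp
  9767 − 8464 = 1303 bp
Sorted largest to smallest: 3405, 1564, 1497, 1387, 1303, 611 bp.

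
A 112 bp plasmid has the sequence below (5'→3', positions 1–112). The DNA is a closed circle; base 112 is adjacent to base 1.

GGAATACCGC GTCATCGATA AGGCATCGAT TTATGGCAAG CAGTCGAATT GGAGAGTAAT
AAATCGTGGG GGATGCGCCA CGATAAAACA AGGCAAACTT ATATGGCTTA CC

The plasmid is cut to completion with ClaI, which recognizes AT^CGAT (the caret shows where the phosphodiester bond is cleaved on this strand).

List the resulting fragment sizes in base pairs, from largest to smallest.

ClaI sites (ATCGAT) start at positions 14, 25.
ClaI cuts after base 2 of each site, so after positions 15, 26.
Circular molecule, 2 cuts → 2 fragments:
  16–26 → 11 bp
  27–112 then 1–15 → 86 + 15 = 101 bp
Sorted largest to smallest: 101, 11 bp.

101, 11 bp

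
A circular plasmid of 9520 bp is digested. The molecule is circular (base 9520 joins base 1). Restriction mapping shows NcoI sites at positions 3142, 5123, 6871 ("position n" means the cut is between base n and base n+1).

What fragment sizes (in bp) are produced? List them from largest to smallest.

Circular molecule, 3 cuts → 3 fragments:
  5123 − 3142 = 1981 bp
  6871 − 5123 = 1748 bp
  wrap: 9520 − 6871 + 3142 = 5791 bp
Sorted largest to smallest: 5791, 1981, 1748 bp.

5791, 1981, 1748 bp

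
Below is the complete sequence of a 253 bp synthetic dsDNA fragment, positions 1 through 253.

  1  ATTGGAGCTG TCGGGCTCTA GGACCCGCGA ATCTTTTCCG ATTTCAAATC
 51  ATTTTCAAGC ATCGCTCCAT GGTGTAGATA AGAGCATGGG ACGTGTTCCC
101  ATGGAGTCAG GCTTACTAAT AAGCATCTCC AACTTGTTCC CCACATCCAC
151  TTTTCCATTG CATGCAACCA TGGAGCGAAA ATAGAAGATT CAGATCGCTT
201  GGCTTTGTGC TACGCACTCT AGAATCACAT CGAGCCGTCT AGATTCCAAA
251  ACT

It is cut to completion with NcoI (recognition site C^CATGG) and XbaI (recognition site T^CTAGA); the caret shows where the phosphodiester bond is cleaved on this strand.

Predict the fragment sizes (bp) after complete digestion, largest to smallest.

NcoI sites (CCATGG) start at positions 67, 99, 168.
NcoI cuts after the first base of each site, so after positions 67, 99, 168.
XbaI sites (TCTAGA) start at positions 218, 238.
XbaI cuts after the first base of each site, so after positions 218, 238.
Combined cut positions: 67, 99, 168, 218, 238.
Linear molecule, 5 cuts → 6 fragments:
  1–67 → 67 bp
  68–99 → 32 bp
  100–168 → 69 bp
  169–218 → 50 bp
  219–238 → 20 bp
  239–253 → 15 bp
Sorted largest to smallest: 69, 67, 50, 32, 20, 15 bp.

69, 67, 50, 32, 20, 15 bp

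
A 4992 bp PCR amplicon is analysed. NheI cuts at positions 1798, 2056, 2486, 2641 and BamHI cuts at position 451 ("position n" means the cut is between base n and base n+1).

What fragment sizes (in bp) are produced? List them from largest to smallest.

2351, 1347, 451, 430, 258, 155 bp

Combined cut positions (sorted): 451, 1798, 2056, 2486, 2641.
Linear molecule, 5 cuts → 6 fragments:
  451 − 0 = 451 bp
  1798 − 451 = 1347 bp
  2056 − 1798 = 258 bp
  2486 − 2056 = 430 bp
  2641 − 2486 = 155 bp
  4992 − 2641 = 2351 bp
Sorted largest to smallest: 2351, 1347, 451, 430, 258, 155 bp.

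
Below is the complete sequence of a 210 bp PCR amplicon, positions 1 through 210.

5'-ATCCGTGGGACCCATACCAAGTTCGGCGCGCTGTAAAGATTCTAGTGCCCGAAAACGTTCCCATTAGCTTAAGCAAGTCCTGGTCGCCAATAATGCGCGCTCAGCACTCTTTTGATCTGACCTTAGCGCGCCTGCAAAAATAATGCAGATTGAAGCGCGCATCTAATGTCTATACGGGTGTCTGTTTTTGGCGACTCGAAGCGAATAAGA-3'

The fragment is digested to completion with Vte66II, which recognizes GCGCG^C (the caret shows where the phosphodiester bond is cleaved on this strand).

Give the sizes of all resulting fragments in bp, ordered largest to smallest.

69, 51, 31, 30, 29 bp

Vte66II sites (GCGCGC) start at positions 26, 95, 126, 155.
Vte66II cuts after base 5 of each site (before the last base), so after positions 30, 99, 130, 159.
Linear molecule, 4 cuts → 5 fragments:
  1–30 → 30 bp
  31–99 → 69 bp
  100–130 → 31 bp
  131–159 → 29 bp
  160–210 → 51 bp
Sorted largest to smallest: 69, 51, 31, 30, 29 bp.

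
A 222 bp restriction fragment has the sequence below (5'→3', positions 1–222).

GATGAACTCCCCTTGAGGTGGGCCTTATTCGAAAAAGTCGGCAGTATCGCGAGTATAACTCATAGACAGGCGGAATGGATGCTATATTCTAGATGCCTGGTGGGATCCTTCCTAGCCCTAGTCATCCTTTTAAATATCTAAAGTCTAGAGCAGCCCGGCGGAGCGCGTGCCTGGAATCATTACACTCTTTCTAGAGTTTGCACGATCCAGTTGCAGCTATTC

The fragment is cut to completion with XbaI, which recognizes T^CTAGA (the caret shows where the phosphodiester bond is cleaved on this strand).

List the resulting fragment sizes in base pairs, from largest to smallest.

88, 56, 46, 32 bp

XbaI sites (TCTAGA) start at positions 88, 144, 190.
XbaI cuts after the first base of each site, so after positions 88, 144, 190.
Linear molecule, 3 cuts → 4 fragments:
  1–88 → 88 bp
  89–144 → 56 bp
  145–190 → 46 bp
  191–222 → 32 bp
Sorted largest to smallest: 88, 56, 46, 32 bp.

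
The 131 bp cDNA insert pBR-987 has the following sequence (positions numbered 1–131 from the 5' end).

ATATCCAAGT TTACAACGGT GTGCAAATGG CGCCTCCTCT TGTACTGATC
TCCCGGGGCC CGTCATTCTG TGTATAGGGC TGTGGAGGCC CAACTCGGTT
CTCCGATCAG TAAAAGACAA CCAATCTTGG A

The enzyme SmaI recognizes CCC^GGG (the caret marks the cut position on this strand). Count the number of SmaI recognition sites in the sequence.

1

CCCGGG occurs starting at position 52.
SmaI cuts at 1 site.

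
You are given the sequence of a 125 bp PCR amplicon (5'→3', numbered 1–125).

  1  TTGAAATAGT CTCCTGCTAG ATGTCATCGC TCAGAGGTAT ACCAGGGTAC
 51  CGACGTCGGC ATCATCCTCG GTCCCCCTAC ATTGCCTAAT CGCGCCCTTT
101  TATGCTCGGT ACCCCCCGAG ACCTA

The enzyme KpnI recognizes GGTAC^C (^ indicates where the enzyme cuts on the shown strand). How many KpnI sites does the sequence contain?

GGTACC occurs starting at positions 46, 108.
KpnI cuts at 2 sites.

2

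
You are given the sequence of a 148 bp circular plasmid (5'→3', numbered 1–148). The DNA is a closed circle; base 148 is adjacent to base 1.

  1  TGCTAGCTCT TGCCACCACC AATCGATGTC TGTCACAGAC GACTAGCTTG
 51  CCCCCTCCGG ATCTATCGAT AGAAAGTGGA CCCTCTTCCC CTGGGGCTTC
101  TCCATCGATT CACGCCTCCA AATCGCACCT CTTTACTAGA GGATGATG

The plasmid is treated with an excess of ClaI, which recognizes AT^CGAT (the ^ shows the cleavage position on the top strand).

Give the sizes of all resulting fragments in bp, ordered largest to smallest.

66, 43, 39 bp

ClaI sites (ATCGAT) start at positions 22, 65, 104.
ClaI cuts after base 2 of each site, so after positions 23, 66, 105.
Circular molecule, 3 cuts → 3 fragments:
  24–66 → 43 bp
  67–105 → 39 bp
  106–148 then 1–23 → 43 + 23 = 66 bp
Sorted largest to smallest: 66, 43, 39 bp.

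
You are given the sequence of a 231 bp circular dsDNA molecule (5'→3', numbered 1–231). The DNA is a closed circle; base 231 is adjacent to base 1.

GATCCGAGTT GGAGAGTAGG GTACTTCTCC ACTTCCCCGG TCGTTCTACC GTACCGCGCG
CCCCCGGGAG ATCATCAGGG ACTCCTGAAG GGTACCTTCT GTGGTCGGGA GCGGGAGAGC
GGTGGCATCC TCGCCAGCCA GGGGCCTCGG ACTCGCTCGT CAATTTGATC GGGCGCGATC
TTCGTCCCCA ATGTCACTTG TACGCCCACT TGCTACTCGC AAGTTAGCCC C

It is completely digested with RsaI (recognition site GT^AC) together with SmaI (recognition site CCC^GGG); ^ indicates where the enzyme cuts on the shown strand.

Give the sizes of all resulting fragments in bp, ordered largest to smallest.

RsaI sites (GTAC) start at positions 21, 51, 92, 200.
RsaI cuts after base 2 of each site, so after positions 22, 52, 93, 201.
The SmaI site (CCCGGG) starts at position 63.
SmaI cuts after base 3 of each site, so after position 65.
Combined cut positions: 22, 52, 65, 93, 201.
Circular molecule, 5 cuts → 5 fragments:
  23–52 → 30 bp
  53–65 → 13 bp
  66–93 → 28 bp
  94–201 → 108 bp
  202–231 then 1–22 → 30 + 22 = 52 bp
Sorted largest to smallest: 108, 52, 30, 28, 13 bp.

108, 52, 30, 28, 13 bp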